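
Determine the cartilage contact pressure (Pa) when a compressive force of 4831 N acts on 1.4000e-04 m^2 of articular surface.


P = F / A
P = 4831 / 1.4000e-04
P = 3.4507e+07


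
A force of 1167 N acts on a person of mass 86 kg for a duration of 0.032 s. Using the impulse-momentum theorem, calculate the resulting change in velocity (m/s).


J = F * dt = 1167 * 0.032 = 37.3440 N*s
delta_v = J / m
delta_v = 37.3440 / 86
delta_v = 0.4342


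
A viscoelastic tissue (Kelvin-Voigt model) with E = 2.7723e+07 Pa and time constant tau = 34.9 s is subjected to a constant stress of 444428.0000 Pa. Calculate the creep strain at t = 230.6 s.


epsilon(t) = (sigma/E) * (1 - exp(-t/tau))
sigma/E = 444428.0000 / 2.7723e+07 = 0.0160
exp(-t/tau) = exp(-230.6 / 34.9) = 0.0014
epsilon = 0.0160 * (1 - 0.0014)
epsilon = 0.0160


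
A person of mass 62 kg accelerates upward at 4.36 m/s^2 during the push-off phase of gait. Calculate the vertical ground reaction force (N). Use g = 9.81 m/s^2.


GRF = m * (g + a)
GRF = 62 * (9.81 + 4.36)
GRF = 62 * 14.1700
GRF = 878.5400


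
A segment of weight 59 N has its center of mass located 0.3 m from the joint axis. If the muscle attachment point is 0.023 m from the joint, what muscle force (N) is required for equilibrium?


F_muscle = W * d_load / d_muscle
F_muscle = 59 * 0.3 / 0.023
Numerator = 17.7000
F_muscle = 769.5652


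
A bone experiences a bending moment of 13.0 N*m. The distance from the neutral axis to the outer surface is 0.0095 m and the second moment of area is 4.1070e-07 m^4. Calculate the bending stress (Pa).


sigma = M * c / I
sigma = 13.0 * 0.0095 / 4.1070e-07
M * c = 0.1235
sigma = 300706.1115


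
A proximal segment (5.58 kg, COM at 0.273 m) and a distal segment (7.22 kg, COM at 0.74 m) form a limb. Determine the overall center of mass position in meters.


COM = (m1*x1 + m2*x2) / (m1 + m2)
COM = (5.58*0.273 + 7.22*0.74) / (5.58 + 7.22)
Numerator = 6.8661
Denominator = 12.8000
COM = 0.5364


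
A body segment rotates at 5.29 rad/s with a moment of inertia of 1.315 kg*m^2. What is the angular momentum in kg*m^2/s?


L = I * omega
L = 1.315 * 5.29
L = 6.9563


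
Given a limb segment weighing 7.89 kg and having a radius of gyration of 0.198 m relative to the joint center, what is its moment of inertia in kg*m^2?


I = m * k^2
I = 7.89 * 0.198^2
k^2 = 0.0392
I = 0.3093


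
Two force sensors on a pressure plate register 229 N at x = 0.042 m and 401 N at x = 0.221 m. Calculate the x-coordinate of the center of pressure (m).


COP_x = (F1*x1 + F2*x2) / (F1 + F2)
COP_x = (229*0.042 + 401*0.221) / (229 + 401)
Numerator = 98.2390
Denominator = 630
COP_x = 0.1559


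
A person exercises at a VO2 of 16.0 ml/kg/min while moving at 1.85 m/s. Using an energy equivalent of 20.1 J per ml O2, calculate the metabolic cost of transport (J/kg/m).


Power per kg = VO2 * 20.1 / 60
Power per kg = 16.0 * 20.1 / 60 = 5.3600 W/kg
Cost = power_per_kg / speed
Cost = 5.3600 / 1.85
Cost = 2.8973


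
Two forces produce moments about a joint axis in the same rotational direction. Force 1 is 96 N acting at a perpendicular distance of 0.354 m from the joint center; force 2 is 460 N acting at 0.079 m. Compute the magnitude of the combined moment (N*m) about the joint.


M = F1 * d1 + F2 * d2
M = 96 * 0.354 + 460 * 0.079
M = 33.9840 + 36.3400
M = 70.3240


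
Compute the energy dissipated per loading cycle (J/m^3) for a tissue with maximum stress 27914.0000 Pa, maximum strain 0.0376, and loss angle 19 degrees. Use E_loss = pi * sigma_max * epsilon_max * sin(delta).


E_loss = pi * sigma_max * epsilon_max * sin(delta)
delta = 19 deg = 0.3316 rad
sin(delta) = 0.3256
E_loss = pi * 27914.0000 * 0.0376 * 0.3256
E_loss = 1073.4992


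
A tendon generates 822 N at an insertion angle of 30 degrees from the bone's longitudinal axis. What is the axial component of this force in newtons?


F_eff = F_tendon * cos(theta)
theta = 30 deg = 0.5236 rad
cos(theta) = 0.8660
F_eff = 822 * 0.8660
F_eff = 711.8729


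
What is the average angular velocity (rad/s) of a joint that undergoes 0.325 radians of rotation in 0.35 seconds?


omega = delta_theta / delta_t
omega = 0.325 / 0.35
omega = 0.9286


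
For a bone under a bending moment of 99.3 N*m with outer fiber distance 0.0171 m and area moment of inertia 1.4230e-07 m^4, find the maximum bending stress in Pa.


sigma = M * c / I
sigma = 99.3 * 0.0171 / 1.4230e-07
M * c = 1.6980
sigma = 1.1933e+07


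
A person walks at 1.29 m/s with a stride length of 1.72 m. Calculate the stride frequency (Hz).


f = v / stride_length
f = 1.29 / 1.72
f = 0.7500


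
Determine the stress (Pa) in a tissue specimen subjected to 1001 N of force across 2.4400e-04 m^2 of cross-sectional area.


stress = F / A
stress = 1001 / 2.4400e-04
stress = 4.1025e+06


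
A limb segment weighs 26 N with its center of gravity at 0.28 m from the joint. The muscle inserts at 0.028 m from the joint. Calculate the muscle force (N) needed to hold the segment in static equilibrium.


F_muscle = W * d_load / d_muscle
F_muscle = 26 * 0.28 / 0.028
Numerator = 7.2800
F_muscle = 260.0000


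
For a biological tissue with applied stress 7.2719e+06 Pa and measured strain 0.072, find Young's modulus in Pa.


E = stress / strain
E = 7.2719e+06 / 0.072
E = 1.0100e+08


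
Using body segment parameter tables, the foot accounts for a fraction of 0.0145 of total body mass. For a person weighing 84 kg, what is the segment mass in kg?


m_segment = body_mass * fraction
m_segment = 84 * 0.0145
m_segment = 1.2180


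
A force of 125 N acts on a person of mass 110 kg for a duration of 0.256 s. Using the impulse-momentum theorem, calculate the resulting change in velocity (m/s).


J = F * dt = 125 * 0.256 = 32.0000 N*s
delta_v = J / m
delta_v = 32.0000 / 110
delta_v = 0.2909


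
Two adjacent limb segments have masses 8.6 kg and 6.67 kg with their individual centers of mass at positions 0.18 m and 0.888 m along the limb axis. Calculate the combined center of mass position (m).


COM = (m1*x1 + m2*x2) / (m1 + m2)
COM = (8.6*0.18 + 6.67*0.888) / (8.6 + 6.67)
Numerator = 7.4710
Denominator = 15.2700
COM = 0.4893


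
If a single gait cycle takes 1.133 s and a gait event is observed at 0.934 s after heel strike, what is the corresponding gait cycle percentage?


pct = (event_time / cycle_time) * 100
pct = (0.934 / 1.133) * 100
ratio = 0.8244
pct = 82.4360


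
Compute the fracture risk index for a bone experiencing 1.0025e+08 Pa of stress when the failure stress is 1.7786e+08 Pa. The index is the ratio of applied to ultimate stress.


FRI = applied / ultimate
FRI = 1.0025e+08 / 1.7786e+08
FRI = 0.5636


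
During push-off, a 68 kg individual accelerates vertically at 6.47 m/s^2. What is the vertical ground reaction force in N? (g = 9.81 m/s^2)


GRF = m * (g + a)
GRF = 68 * (9.81 + 6.47)
GRF = 68 * 16.2800
GRF = 1107.0400


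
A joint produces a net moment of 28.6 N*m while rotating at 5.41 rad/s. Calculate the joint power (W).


P = M * omega
P = 28.6 * 5.41
P = 154.7260


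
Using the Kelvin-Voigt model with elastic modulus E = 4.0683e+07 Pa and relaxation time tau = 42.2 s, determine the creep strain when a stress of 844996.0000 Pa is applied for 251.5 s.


epsilon(t) = (sigma/E) * (1 - exp(-t/tau))
sigma/E = 844996.0000 / 4.0683e+07 = 0.0208
exp(-t/tau) = exp(-251.5 / 42.2) = 0.0026
epsilon = 0.0208 * (1 - 0.0026)
epsilon = 0.0207


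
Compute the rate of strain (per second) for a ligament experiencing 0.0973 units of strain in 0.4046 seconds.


strain_rate = delta_strain / delta_t
strain_rate = 0.0973 / 0.4046
strain_rate = 0.2405


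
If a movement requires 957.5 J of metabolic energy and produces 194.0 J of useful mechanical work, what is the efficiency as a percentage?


eta = (W_mech / E_meta) * 100
eta = (194.0 / 957.5) * 100
ratio = 0.2026
eta = 20.2611


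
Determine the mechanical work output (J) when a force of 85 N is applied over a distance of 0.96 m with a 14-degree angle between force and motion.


W = F * d * cos(theta)
theta = 14 deg = 0.2443 rad
cos(theta) = 0.9703
W = 85 * 0.96 * 0.9703
W = 79.1761


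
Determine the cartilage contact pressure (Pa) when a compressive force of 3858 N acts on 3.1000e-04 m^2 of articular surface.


P = F / A
P = 3858 / 3.1000e-04
P = 1.2445e+07


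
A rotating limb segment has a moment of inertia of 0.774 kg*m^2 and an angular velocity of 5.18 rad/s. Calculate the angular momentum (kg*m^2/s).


L = I * omega
L = 0.774 * 5.18
L = 4.0093


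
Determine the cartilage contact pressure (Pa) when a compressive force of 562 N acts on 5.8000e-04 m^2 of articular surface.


P = F / A
P = 562 / 5.8000e-04
P = 968965.5172


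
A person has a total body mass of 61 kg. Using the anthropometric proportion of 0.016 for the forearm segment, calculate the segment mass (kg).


m_segment = body_mass * fraction
m_segment = 61 * 0.016
m_segment = 0.9760


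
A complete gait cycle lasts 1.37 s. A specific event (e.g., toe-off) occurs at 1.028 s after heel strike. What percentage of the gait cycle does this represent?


pct = (event_time / cycle_time) * 100
pct = (1.028 / 1.37) * 100
ratio = 0.7504
pct = 75.0365


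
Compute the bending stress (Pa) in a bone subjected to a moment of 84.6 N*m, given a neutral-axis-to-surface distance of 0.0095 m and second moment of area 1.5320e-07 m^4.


sigma = M * c / I
sigma = 84.6 * 0.0095 / 1.5320e-07
M * c = 0.8037
sigma = 5.2461e+06


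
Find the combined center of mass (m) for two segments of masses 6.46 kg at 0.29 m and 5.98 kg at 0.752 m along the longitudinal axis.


COM = (m1*x1 + m2*x2) / (m1 + m2)
COM = (6.46*0.29 + 5.98*0.752) / (6.46 + 5.98)
Numerator = 6.3704
Denominator = 12.4400
COM = 0.5121


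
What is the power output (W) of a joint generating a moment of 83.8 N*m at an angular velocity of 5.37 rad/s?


P = M * omega
P = 83.8 * 5.37
P = 450.0060


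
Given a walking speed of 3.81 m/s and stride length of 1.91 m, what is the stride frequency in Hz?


f = v / stride_length
f = 3.81 / 1.91
f = 1.9948


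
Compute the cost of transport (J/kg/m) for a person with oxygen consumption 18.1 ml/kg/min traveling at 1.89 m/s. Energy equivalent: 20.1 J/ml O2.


Power per kg = VO2 * 20.1 / 60
Power per kg = 18.1 * 20.1 / 60 = 6.0635 W/kg
Cost = power_per_kg / speed
Cost = 6.0635 / 1.89
Cost = 3.2082


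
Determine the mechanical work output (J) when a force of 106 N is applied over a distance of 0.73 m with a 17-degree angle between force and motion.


W = F * d * cos(theta)
theta = 17 deg = 0.2967 rad
cos(theta) = 0.9563
W = 106 * 0.73 * 0.9563
W = 73.9989


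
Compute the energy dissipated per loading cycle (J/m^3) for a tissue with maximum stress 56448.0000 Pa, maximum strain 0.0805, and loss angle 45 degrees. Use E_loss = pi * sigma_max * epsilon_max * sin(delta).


E_loss = pi * sigma_max * epsilon_max * sin(delta)
delta = 45 deg = 0.7854 rad
sin(delta) = 0.7071
E_loss = pi * 56448.0000 * 0.0805 * 0.7071
E_loss = 10094.3722


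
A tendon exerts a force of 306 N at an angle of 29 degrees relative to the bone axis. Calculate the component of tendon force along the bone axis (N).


F_eff = F_tendon * cos(theta)
theta = 29 deg = 0.5061 rad
cos(theta) = 0.8746
F_eff = 306 * 0.8746
F_eff = 267.6336


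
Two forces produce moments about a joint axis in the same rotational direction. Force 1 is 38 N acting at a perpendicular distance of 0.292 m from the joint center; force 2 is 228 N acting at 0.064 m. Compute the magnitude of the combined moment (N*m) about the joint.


M = F1 * d1 + F2 * d2
M = 38 * 0.292 + 228 * 0.064
M = 11.0960 + 14.5920
M = 25.6880


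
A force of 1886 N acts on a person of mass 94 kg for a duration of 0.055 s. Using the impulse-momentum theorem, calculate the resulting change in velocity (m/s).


J = F * dt = 1886 * 0.055 = 103.7300 N*s
delta_v = J / m
delta_v = 103.7300 / 94
delta_v = 1.1035


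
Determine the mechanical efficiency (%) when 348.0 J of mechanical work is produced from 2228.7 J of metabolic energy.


eta = (W_mech / E_meta) * 100
eta = (348.0 / 2228.7) * 100
ratio = 0.1561
eta = 15.6145


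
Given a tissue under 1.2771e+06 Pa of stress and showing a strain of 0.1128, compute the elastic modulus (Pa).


E = stress / strain
E = 1.2771e+06 / 0.1128
E = 1.1322e+07


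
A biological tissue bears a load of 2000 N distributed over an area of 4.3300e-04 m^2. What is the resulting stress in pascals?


stress = F / A
stress = 2000 / 4.3300e-04
stress = 4.6189e+06


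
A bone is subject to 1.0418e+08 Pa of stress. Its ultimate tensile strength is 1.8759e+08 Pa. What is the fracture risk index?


FRI = applied / ultimate
FRI = 1.0418e+08 / 1.8759e+08
FRI = 0.5554


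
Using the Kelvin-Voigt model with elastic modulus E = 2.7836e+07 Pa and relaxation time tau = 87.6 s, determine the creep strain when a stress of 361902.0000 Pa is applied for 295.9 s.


epsilon(t) = (sigma/E) * (1 - exp(-t/tau))
sigma/E = 361902.0000 / 2.7836e+07 = 0.0130
exp(-t/tau) = exp(-295.9 / 87.6) = 0.0341
epsilon = 0.0130 * (1 - 0.0341)
epsilon = 0.0126


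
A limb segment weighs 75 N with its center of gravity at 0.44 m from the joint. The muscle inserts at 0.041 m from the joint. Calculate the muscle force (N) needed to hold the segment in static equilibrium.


F_muscle = W * d_load / d_muscle
F_muscle = 75 * 0.44 / 0.041
Numerator = 33.0000
F_muscle = 804.8780


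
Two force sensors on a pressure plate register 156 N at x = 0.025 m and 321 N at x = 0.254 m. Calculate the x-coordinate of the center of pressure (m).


COP_x = (F1*x1 + F2*x2) / (F1 + F2)
COP_x = (156*0.025 + 321*0.254) / (156 + 321)
Numerator = 85.4340
Denominator = 477
COP_x = 0.1791


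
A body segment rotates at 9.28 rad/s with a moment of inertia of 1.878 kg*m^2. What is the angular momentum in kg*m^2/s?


L = I * omega
L = 1.878 * 9.28
L = 17.4278


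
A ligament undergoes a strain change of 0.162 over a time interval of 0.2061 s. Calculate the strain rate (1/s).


strain_rate = delta_strain / delta_t
strain_rate = 0.162 / 0.2061
strain_rate = 0.7860


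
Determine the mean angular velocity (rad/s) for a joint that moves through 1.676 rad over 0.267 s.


omega = delta_theta / delta_t
omega = 1.676 / 0.267
omega = 6.2772


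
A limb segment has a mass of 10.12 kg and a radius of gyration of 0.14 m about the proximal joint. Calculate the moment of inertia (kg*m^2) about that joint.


I = m * k^2
I = 10.12 * 0.14^2
k^2 = 0.0196
I = 0.1984


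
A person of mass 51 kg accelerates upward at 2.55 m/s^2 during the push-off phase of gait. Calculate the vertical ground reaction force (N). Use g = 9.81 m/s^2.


GRF = m * (g + a)
GRF = 51 * (9.81 + 2.55)
GRF = 51 * 12.3600
GRF = 630.3600


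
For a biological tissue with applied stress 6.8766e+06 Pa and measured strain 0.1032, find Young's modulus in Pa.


E = stress / strain
E = 6.8766e+06 / 0.1032
E = 6.6634e+07


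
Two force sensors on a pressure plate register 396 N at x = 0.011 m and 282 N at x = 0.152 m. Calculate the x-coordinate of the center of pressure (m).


COP_x = (F1*x1 + F2*x2) / (F1 + F2)
COP_x = (396*0.011 + 282*0.152) / (396 + 282)
Numerator = 47.2200
Denominator = 678
COP_x = 0.0696


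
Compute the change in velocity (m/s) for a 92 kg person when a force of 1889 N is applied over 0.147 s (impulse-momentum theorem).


J = F * dt = 1889 * 0.147 = 277.6830 N*s
delta_v = J / m
delta_v = 277.6830 / 92
delta_v = 3.0183


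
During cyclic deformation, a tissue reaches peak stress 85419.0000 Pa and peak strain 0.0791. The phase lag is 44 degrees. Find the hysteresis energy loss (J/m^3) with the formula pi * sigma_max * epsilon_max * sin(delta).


E_loss = pi * sigma_max * epsilon_max * sin(delta)
delta = 44 deg = 0.7679 rad
sin(delta) = 0.6947
E_loss = pi * 85419.0000 * 0.0791 * 0.6947
E_loss = 14745.2490


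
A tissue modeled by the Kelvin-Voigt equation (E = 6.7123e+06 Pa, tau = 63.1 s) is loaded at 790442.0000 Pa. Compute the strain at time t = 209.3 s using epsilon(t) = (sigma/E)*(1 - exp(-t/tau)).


epsilon(t) = (sigma/E) * (1 - exp(-t/tau))
sigma/E = 790442.0000 / 6.7123e+06 = 0.1178
exp(-t/tau) = exp(-209.3 / 63.1) = 0.0363
epsilon = 0.1178 * (1 - 0.0363)
epsilon = 0.1135


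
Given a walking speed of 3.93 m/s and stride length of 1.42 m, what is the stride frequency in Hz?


f = v / stride_length
f = 3.93 / 1.42
f = 2.7676


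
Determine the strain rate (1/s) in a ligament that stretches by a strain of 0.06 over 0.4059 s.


strain_rate = delta_strain / delta_t
strain_rate = 0.06 / 0.4059
strain_rate = 0.1478


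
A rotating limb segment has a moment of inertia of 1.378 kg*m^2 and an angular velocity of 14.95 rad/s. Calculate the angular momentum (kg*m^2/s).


L = I * omega
L = 1.378 * 14.95
L = 20.6011


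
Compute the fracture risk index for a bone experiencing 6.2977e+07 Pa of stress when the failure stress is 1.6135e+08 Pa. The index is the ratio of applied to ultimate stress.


FRI = applied / ultimate
FRI = 6.2977e+07 / 1.6135e+08
FRI = 0.3903


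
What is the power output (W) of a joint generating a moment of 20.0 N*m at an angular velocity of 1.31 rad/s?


P = M * omega
P = 20.0 * 1.31
P = 26.2000


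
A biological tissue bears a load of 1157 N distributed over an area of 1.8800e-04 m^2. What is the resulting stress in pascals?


stress = F / A
stress = 1157 / 1.8800e-04
stress = 6.1543e+06


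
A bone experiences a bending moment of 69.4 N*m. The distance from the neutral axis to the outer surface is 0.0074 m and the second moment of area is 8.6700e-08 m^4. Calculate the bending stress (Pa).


sigma = M * c / I
sigma = 69.4 * 0.0074 / 8.6700e-08
M * c = 0.5136
sigma = 5.9234e+06


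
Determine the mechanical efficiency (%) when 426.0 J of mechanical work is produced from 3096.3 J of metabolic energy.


eta = (W_mech / E_meta) * 100
eta = (426.0 / 3096.3) * 100
ratio = 0.1376
eta = 13.7584


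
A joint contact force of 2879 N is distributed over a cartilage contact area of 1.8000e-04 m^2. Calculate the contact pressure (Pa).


P = F / A
P = 2879 / 1.8000e-04
P = 1.5994e+07


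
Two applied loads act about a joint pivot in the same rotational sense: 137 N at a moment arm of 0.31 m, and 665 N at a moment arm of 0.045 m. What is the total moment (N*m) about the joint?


M = F1 * d1 + F2 * d2
M = 137 * 0.31 + 665 * 0.045
M = 42.4700 + 29.9250
M = 72.3950


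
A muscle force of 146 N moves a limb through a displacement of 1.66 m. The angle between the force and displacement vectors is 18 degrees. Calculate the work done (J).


W = F * d * cos(theta)
theta = 18 deg = 0.3142 rad
cos(theta) = 0.9511
W = 146 * 1.66 * 0.9511
W = 230.4981


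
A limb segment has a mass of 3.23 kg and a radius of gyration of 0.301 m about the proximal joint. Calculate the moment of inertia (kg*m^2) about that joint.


I = m * k^2
I = 3.23 * 0.301^2
k^2 = 0.0906
I = 0.2926


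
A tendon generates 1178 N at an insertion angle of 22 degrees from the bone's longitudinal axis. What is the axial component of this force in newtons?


F_eff = F_tendon * cos(theta)
theta = 22 deg = 0.3840 rad
cos(theta) = 0.9272
F_eff = 1178 * 0.9272
F_eff = 1092.2226


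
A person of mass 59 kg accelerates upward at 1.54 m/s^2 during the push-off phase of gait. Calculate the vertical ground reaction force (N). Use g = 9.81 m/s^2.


GRF = m * (g + a)
GRF = 59 * (9.81 + 1.54)
GRF = 59 * 11.3500
GRF = 669.6500


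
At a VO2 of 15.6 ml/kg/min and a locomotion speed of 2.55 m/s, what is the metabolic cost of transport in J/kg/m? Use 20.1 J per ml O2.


Power per kg = VO2 * 20.1 / 60
Power per kg = 15.6 * 20.1 / 60 = 5.2260 W/kg
Cost = power_per_kg / speed
Cost = 5.2260 / 2.55
Cost = 2.0494


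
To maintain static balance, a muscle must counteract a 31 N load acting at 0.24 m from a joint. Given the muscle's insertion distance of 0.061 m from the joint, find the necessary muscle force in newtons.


F_muscle = W * d_load / d_muscle
F_muscle = 31 * 0.24 / 0.061
Numerator = 7.4400
F_muscle = 121.9672


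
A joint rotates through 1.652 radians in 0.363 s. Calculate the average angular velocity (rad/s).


omega = delta_theta / delta_t
omega = 1.652 / 0.363
omega = 4.5510


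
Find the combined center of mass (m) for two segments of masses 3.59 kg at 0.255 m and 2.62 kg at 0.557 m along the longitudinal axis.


COM = (m1*x1 + m2*x2) / (m1 + m2)
COM = (3.59*0.255 + 2.62*0.557) / (3.59 + 2.62)
Numerator = 2.3748
Denominator = 6.2100
COM = 0.3824


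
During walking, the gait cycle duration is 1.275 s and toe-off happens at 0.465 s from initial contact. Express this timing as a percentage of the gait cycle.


pct = (event_time / cycle_time) * 100
pct = (0.465 / 1.275) * 100
ratio = 0.3647
pct = 36.4706


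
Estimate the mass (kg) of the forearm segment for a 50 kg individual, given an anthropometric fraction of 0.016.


m_segment = body_mass * fraction
m_segment = 50 * 0.016
m_segment = 0.8000


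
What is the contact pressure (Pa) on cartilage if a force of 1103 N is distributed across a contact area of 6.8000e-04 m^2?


P = F / A
P = 1103 / 6.8000e-04
P = 1.6221e+06


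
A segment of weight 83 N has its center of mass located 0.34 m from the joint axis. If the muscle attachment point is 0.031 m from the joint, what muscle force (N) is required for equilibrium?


F_muscle = W * d_load / d_muscle
F_muscle = 83 * 0.34 / 0.031
Numerator = 28.2200
F_muscle = 910.3226


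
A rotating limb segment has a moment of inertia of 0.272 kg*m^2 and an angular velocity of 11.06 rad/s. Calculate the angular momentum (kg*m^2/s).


L = I * omega
L = 0.272 * 11.06
L = 3.0083


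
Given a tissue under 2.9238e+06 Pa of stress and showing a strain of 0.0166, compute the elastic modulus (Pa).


E = stress / strain
E = 2.9238e+06 / 0.0166
E = 1.7613e+08


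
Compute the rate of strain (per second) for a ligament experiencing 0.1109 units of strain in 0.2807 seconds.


strain_rate = delta_strain / delta_t
strain_rate = 0.1109 / 0.2807
strain_rate = 0.3951


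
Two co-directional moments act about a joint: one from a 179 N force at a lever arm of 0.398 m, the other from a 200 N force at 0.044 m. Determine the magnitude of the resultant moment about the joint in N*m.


M = F1 * d1 + F2 * d2
M = 179 * 0.398 + 200 * 0.044
M = 71.2420 + 8.8000
M = 80.0420


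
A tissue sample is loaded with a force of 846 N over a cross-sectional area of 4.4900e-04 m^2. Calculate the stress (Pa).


stress = F / A
stress = 846 / 4.4900e-04
stress = 1.8842e+06


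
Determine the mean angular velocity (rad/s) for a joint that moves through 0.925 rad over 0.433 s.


omega = delta_theta / delta_t
omega = 0.925 / 0.433
omega = 2.1363


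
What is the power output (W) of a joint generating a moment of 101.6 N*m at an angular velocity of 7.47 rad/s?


P = M * omega
P = 101.6 * 7.47
P = 758.9520


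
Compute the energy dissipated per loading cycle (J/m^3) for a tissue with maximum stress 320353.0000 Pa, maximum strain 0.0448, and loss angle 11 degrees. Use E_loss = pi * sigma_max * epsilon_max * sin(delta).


E_loss = pi * sigma_max * epsilon_max * sin(delta)
delta = 11 deg = 0.1920 rad
sin(delta) = 0.1908
E_loss = pi * 320353.0000 * 0.0448 * 0.1908
E_loss = 8603.1110


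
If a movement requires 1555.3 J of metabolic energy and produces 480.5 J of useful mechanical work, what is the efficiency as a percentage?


eta = (W_mech / E_meta) * 100
eta = (480.5 / 1555.3) * 100
ratio = 0.3089
eta = 30.8944


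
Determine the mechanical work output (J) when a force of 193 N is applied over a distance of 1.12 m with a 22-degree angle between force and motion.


W = F * d * cos(theta)
theta = 22 deg = 0.3840 rad
cos(theta) = 0.9272
W = 193 * 1.12 * 0.9272
W = 200.4201


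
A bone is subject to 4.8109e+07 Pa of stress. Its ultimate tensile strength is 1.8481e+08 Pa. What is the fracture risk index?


FRI = applied / ultimate
FRI = 4.8109e+07 / 1.8481e+08
FRI = 0.2603


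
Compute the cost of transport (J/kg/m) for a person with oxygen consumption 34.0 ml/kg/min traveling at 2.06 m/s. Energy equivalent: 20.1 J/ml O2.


Power per kg = VO2 * 20.1 / 60
Power per kg = 34.0 * 20.1 / 60 = 11.3900 W/kg
Cost = power_per_kg / speed
Cost = 11.3900 / 2.06
Cost = 5.5291


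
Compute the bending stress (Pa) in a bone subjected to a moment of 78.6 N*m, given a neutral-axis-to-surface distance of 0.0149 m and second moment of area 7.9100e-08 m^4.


sigma = M * c / I
sigma = 78.6 * 0.0149 / 7.9100e-08
M * c = 1.1711
sigma = 1.4806e+07


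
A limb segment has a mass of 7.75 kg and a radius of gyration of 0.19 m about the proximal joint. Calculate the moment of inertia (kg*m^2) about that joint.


I = m * k^2
I = 7.75 * 0.19^2
k^2 = 0.0361
I = 0.2798


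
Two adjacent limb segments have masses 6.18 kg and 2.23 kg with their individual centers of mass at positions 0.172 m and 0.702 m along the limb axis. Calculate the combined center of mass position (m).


COM = (m1*x1 + m2*x2) / (m1 + m2)
COM = (6.18*0.172 + 2.23*0.702) / (6.18 + 2.23)
Numerator = 2.6284
Denominator = 8.4100
COM = 0.3125


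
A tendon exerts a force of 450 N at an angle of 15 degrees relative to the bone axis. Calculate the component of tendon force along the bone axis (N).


F_eff = F_tendon * cos(theta)
theta = 15 deg = 0.2618 rad
cos(theta) = 0.9659
F_eff = 450 * 0.9659
F_eff = 434.6666


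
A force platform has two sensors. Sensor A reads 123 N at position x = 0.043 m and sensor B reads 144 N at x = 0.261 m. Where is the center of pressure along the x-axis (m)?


COP_x = (F1*x1 + F2*x2) / (F1 + F2)
COP_x = (123*0.043 + 144*0.261) / (123 + 144)
Numerator = 42.8730
Denominator = 267
COP_x = 0.1606


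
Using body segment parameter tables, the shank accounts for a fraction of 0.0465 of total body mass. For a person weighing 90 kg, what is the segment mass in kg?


m_segment = body_mass * fraction
m_segment = 90 * 0.0465
m_segment = 4.1850


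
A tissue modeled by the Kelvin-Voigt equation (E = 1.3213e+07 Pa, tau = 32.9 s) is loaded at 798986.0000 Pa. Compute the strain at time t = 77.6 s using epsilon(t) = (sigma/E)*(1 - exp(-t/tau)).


epsilon(t) = (sigma/E) * (1 - exp(-t/tau))
sigma/E = 798986.0000 / 1.3213e+07 = 0.0605
exp(-t/tau) = exp(-77.6 / 32.9) = 0.0945
epsilon = 0.0605 * (1 - 0.0945)
epsilon = 0.0548


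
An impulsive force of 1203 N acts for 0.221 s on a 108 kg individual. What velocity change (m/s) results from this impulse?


J = F * dt = 1203 * 0.221 = 265.8630 N*s
delta_v = J / m
delta_v = 265.8630 / 108
delta_v = 2.4617


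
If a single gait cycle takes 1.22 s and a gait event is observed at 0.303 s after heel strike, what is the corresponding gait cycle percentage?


pct = (event_time / cycle_time) * 100
pct = (0.303 / 1.22) * 100
ratio = 0.2484
pct = 24.8361


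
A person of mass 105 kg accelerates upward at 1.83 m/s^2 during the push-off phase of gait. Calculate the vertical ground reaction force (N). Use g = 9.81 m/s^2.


GRF = m * (g + a)
GRF = 105 * (9.81 + 1.83)
GRF = 105 * 11.6400
GRF = 1222.2000


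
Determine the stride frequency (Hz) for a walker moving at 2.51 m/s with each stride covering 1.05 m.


f = v / stride_length
f = 2.51 / 1.05
f = 2.3905


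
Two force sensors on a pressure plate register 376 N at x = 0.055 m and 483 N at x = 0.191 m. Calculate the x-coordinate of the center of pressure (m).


COP_x = (F1*x1 + F2*x2) / (F1 + F2)
COP_x = (376*0.055 + 483*0.191) / (376 + 483)
Numerator = 112.9330
Denominator = 859
COP_x = 0.1315


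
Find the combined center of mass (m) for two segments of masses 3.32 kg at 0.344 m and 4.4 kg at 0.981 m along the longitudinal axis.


COM = (m1*x1 + m2*x2) / (m1 + m2)
COM = (3.32*0.344 + 4.4*0.981) / (3.32 + 4.4)
Numerator = 5.4585
Denominator = 7.7200
COM = 0.7071


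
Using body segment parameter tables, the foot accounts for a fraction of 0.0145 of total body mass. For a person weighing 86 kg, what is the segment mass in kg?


m_segment = body_mass * fraction
m_segment = 86 * 0.0145
m_segment = 1.2470


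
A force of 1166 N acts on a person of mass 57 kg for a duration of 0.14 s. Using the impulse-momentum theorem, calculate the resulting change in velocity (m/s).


J = F * dt = 1166 * 0.14 = 163.2400 N*s
delta_v = J / m
delta_v = 163.2400 / 57
delta_v = 2.8639


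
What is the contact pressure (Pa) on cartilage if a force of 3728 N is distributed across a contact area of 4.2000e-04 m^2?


P = F / A
P = 3728 / 4.2000e-04
P = 8.8762e+06


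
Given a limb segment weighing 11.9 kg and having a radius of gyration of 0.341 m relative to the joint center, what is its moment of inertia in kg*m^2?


I = m * k^2
I = 11.9 * 0.341^2
k^2 = 0.1163
I = 1.3837


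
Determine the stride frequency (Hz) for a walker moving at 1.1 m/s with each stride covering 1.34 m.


f = v / stride_length
f = 1.1 / 1.34
f = 0.8209


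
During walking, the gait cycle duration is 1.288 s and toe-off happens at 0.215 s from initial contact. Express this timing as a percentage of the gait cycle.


pct = (event_time / cycle_time) * 100
pct = (0.215 / 1.288) * 100
ratio = 0.1669
pct = 16.6925


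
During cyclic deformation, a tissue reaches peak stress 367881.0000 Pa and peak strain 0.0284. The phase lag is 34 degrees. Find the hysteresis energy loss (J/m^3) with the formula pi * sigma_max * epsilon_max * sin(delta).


E_loss = pi * sigma_max * epsilon_max * sin(delta)
delta = 34 deg = 0.5934 rad
sin(delta) = 0.5592
E_loss = pi * 367881.0000 * 0.0284 * 0.5592
E_loss = 18354.2745


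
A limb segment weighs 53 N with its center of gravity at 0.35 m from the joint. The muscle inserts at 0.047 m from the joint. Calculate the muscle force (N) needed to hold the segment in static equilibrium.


F_muscle = W * d_load / d_muscle
F_muscle = 53 * 0.35 / 0.047
Numerator = 18.5500
F_muscle = 394.6809


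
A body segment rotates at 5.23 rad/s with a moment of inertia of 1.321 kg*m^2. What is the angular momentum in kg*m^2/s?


L = I * omega
L = 1.321 * 5.23
L = 6.9088


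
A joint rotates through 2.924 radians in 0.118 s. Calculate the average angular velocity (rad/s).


omega = delta_theta / delta_t
omega = 2.924 / 0.118
omega = 24.7797


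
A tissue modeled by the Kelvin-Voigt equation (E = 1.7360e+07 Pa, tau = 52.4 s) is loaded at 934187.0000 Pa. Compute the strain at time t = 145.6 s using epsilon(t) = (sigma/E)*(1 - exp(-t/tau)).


epsilon(t) = (sigma/E) * (1 - exp(-t/tau))
sigma/E = 934187.0000 / 1.7360e+07 = 0.0538
exp(-t/tau) = exp(-145.6 / 52.4) = 0.0621
epsilon = 0.0538 * (1 - 0.0621)
epsilon = 0.0505


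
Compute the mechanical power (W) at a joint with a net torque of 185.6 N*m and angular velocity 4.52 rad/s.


P = M * omega
P = 185.6 * 4.52
P = 838.9120


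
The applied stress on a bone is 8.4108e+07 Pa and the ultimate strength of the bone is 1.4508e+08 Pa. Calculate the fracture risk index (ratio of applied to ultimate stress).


FRI = applied / ultimate
FRI = 8.4108e+07 / 1.4508e+08
FRI = 0.5797


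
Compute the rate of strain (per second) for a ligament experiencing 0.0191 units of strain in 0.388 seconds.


strain_rate = delta_strain / delta_t
strain_rate = 0.0191 / 0.388
strain_rate = 0.0492


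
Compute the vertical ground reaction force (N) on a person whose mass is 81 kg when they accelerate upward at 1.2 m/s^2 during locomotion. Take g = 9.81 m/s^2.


GRF = m * (g + a)
GRF = 81 * (9.81 + 1.2)
GRF = 81 * 11.0100
GRF = 891.8100


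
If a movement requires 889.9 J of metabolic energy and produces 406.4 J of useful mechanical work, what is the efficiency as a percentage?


eta = (W_mech / E_meta) * 100
eta = (406.4 / 889.9) * 100
ratio = 0.4567
eta = 45.6681


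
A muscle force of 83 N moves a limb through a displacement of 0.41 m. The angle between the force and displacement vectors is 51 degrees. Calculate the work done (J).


W = F * d * cos(theta)
theta = 51 deg = 0.8901 rad
cos(theta) = 0.6293
W = 83 * 0.41 * 0.6293
W = 21.4158


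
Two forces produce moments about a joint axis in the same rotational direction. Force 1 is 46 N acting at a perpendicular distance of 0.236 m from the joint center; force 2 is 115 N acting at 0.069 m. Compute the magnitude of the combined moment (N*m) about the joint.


M = F1 * d1 + F2 * d2
M = 46 * 0.236 + 115 * 0.069
M = 10.8560 + 7.9350
M = 18.7910


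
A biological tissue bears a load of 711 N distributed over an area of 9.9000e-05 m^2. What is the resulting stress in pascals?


stress = F / A
stress = 711 / 9.9000e-05
stress = 7.1818e+06


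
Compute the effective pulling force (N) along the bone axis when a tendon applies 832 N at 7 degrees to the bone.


F_eff = F_tendon * cos(theta)
theta = 7 deg = 0.1222 rad
cos(theta) = 0.9925
F_eff = 832 * 0.9925
F_eff = 825.7984


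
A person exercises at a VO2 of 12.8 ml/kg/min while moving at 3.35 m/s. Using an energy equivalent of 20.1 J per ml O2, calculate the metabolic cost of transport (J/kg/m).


Power per kg = VO2 * 20.1 / 60
Power per kg = 12.8 * 20.1 / 60 = 4.2880 W/kg
Cost = power_per_kg / speed
Cost = 4.2880 / 3.35
Cost = 1.2800


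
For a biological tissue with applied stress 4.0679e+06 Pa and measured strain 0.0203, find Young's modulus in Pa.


E = stress / strain
E = 4.0679e+06 / 0.0203
E = 2.0039e+08


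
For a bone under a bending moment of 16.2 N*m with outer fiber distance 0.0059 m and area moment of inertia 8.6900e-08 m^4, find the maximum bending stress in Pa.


sigma = M * c / I
sigma = 16.2 * 0.0059 / 8.6900e-08
M * c = 0.0956
sigma = 1.0999e+06


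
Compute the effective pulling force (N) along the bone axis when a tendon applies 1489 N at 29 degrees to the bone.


F_eff = F_tendon * cos(theta)
theta = 29 deg = 0.5061 rad
cos(theta) = 0.8746
F_eff = 1489 * 0.8746
F_eff = 1302.3087


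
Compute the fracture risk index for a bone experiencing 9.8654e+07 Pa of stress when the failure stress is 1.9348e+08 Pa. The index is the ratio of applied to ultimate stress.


FRI = applied / ultimate
FRI = 9.8654e+07 / 1.9348e+08
FRI = 0.5099


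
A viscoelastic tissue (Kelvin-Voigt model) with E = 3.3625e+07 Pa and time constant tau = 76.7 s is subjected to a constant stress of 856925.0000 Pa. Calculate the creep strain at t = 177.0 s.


epsilon(t) = (sigma/E) * (1 - exp(-t/tau))
sigma/E = 856925.0000 / 3.3625e+07 = 0.0255
exp(-t/tau) = exp(-177.0 / 76.7) = 0.0995
epsilon = 0.0255 * (1 - 0.0995)
epsilon = 0.0229


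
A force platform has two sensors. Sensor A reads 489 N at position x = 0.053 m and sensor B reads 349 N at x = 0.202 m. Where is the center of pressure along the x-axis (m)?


COP_x = (F1*x1 + F2*x2) / (F1 + F2)
COP_x = (489*0.053 + 349*0.202) / (489 + 349)
Numerator = 96.4150
Denominator = 838
COP_x = 0.1151


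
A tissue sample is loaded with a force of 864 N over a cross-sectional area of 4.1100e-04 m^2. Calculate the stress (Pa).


stress = F / A
stress = 864 / 4.1100e-04
stress = 2.1022e+06


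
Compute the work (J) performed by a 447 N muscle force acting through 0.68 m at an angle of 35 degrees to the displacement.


W = F * d * cos(theta)
theta = 35 deg = 0.6109 rad
cos(theta) = 0.8192
W = 447 * 0.68 * 0.8192
W = 248.9895


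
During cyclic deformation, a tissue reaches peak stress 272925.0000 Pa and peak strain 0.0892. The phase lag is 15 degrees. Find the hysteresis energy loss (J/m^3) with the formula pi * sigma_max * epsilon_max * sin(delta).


E_loss = pi * sigma_max * epsilon_max * sin(delta)
delta = 15 deg = 0.2618 rad
sin(delta) = 0.2588
E_loss = pi * 272925.0000 * 0.0892 * 0.2588
E_loss = 19794.9440


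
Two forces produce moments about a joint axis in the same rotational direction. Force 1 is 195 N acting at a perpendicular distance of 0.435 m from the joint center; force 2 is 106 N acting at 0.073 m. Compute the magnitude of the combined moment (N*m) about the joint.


M = F1 * d1 + F2 * d2
M = 195 * 0.435 + 106 * 0.073
M = 84.8250 + 7.7380
M = 92.5630


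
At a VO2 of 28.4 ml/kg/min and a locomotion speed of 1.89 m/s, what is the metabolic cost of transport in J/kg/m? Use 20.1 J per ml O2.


Power per kg = VO2 * 20.1 / 60
Power per kg = 28.4 * 20.1 / 60 = 9.5140 W/kg
Cost = power_per_kg / speed
Cost = 9.5140 / 1.89
Cost = 5.0339


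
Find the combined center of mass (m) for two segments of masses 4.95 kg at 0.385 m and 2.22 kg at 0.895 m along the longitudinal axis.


COM = (m1*x1 + m2*x2) / (m1 + m2)
COM = (4.95*0.385 + 2.22*0.895) / (4.95 + 2.22)
Numerator = 3.8927
Denominator = 7.1700
COM = 0.5429


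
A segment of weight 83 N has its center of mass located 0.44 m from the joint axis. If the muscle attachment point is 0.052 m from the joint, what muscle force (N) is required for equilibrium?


F_muscle = W * d_load / d_muscle
F_muscle = 83 * 0.44 / 0.052
Numerator = 36.5200
F_muscle = 702.3077


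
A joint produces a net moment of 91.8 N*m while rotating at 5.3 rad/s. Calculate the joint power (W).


P = M * omega
P = 91.8 * 5.3
P = 486.5400


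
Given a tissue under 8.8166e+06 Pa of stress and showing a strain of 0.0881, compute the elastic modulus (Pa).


E = stress / strain
E = 8.8166e+06 / 0.0881
E = 1.0007e+08


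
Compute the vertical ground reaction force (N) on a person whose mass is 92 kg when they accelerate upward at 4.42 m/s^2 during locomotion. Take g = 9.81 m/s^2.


GRF = m * (g + a)
GRF = 92 * (9.81 + 4.42)
GRF = 92 * 14.2300
GRF = 1309.1600


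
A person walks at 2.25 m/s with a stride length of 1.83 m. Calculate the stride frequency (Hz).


f = v / stride_length
f = 2.25 / 1.83
f = 1.2295


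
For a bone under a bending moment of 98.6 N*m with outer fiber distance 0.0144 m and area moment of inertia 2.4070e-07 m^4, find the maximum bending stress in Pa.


sigma = M * c / I
sigma = 98.6 * 0.0144 / 2.4070e-07
M * c = 1.4198
sigma = 5.8988e+06


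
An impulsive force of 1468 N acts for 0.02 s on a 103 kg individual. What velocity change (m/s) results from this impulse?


J = F * dt = 1468 * 0.02 = 29.3600 N*s
delta_v = J / m
delta_v = 29.3600 / 103
delta_v = 0.2850


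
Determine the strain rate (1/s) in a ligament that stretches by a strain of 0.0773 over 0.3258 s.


strain_rate = delta_strain / delta_t
strain_rate = 0.0773 / 0.3258
strain_rate = 0.2373


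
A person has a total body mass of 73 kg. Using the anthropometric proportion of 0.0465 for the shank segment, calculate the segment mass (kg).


m_segment = body_mass * fraction
m_segment = 73 * 0.0465
m_segment = 3.3945


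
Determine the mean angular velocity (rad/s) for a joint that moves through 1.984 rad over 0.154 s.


omega = delta_theta / delta_t
omega = 1.984 / 0.154
omega = 12.8831


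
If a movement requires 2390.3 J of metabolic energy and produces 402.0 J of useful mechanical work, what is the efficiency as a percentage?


eta = (W_mech / E_meta) * 100
eta = (402.0 / 2390.3) * 100
ratio = 0.1682
eta = 16.8180


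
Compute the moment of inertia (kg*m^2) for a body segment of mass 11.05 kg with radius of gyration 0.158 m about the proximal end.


I = m * k^2
I = 11.05 * 0.158^2
k^2 = 0.0250
I = 0.2759


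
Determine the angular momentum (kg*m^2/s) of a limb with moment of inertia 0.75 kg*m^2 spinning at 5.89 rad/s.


L = I * omega
L = 0.75 * 5.89
L = 4.4175


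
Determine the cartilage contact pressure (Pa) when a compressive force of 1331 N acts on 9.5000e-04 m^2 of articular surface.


P = F / A
P = 1331 / 9.5000e-04
P = 1.4011e+06
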